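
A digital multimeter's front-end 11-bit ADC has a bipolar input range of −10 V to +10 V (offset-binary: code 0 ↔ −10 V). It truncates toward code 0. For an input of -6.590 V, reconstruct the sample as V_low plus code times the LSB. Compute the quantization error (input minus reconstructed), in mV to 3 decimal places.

1.797 mV

One LSB is 20 V / 2048 = 9.766 mV.
(-6.590 − (−10))/0.00976562 = 349.1840; ⌊·⌋ gives code 349.
V_rec = (−10) + 349·0.00976562 = -6.5917969 V.
Error = -6.590 − (−6.5917969) = 0.00179688 V = 1.797 mV.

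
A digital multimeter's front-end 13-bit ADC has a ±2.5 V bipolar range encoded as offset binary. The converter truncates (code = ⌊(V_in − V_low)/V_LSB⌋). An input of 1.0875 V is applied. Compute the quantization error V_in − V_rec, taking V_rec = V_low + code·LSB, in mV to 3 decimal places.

0.464 mV

LSB = 5/2^13 = 0.610 mV.
Scaled input = 5877.7600 LSBs, so code = 5877.
Reconstructed: 1.0870361 V.
Error = 1.0875 − 1.0870361 = 0.000463867 V = 0.464 mV.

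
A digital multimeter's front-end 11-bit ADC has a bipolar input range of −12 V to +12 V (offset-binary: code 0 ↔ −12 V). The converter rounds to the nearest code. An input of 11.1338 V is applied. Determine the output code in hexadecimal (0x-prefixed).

code 0x7B6 (decimal 1974)

With 2048 levels over 24 V, one step is 11.719 mV.
Input sits at 1974.084 steps above V_low.
Round → code 1974.
In hexadecimal (0x-prefixed): 0x7B6.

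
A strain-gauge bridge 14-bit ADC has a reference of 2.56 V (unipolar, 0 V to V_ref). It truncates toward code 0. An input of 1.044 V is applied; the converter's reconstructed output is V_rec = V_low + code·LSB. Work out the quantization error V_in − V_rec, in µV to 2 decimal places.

LSB = 2.56/2^14 = 156.25 µV.
Scaled input = 6681.6000 LSBs, so code = 6681.
Code 6681 maps back to 0 + 6681×0.00015625 V = 1.0439063 V.
Error = 1.044 − 1.0439063 = 9.375e-05 V = 93.75 µV.

93.75 µV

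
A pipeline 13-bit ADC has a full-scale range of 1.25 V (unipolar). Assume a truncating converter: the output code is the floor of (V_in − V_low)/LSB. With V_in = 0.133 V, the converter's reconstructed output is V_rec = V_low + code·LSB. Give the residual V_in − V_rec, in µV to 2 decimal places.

LSB = 1.25/2^13 = 152.59 µV.
Scaled input = 871.6288 LSBs, so code = 871.
Code 871 maps back to 0 + 871×0.000152588 V = 0.13290405 V.
Difference: 9.59473e-05 V → 95.95 µV.

95.95 µV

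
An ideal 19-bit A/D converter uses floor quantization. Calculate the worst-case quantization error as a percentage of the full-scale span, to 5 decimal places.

Truncating → worst-case error = 1 LSB = V_FS/2^19, so 100/524288 = 0.000190735 % of full scale.

0.00019 %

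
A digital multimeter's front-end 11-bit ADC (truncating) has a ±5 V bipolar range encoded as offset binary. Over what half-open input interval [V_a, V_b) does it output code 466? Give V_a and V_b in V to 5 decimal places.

LSB = 10/2^11 = 4.883 mV.
V_a = V_low + 466·LSB = -2.72461 V; V_b = V_low + 467·LSB = -2.71973 V.

[-2.72461 V, -2.71973 V)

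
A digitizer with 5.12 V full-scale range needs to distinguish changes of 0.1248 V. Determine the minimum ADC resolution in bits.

6 bits

Number of steps required ≥ 5.12 V / 0.1248 V = 41.03.
Need 2^N ≥ 41.03; 2^5 = 32, 2^6 = 64.
Minimum N = 6.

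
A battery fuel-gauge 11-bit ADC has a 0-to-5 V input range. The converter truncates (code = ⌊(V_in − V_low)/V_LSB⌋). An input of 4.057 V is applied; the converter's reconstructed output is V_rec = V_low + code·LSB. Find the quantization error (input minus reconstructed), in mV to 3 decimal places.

LSB = 5/2^11 = 2.441 mV.
Scaled input = 1661.7472 LSBs, so code = 1661.
V_rec = 0 + 1661·0.00244141 = 4.0551758 V.
V_in − V_rec = 0.00182422 V = 1.824 mV.

1.824 mV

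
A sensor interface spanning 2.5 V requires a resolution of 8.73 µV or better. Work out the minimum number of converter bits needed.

19 bits

Number of steps required ≥ 2.5 V / 8.73 µV = 286368.84.
Need 2^N ≥ 286368.84; 2^18 = 262144, 2^19 = 524288.
Minimum N = 19.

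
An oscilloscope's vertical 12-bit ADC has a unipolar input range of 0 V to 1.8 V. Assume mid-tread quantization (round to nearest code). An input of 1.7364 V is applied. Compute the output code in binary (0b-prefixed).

With 4096 levels over 1.8 V, one step is 439.45 µV.
(1.7364 − 0) / 0.000439453 = 3951.275 LSBs.
So the output code is 3951.
In binary (0b-prefixed): 0b111101101111.

code 0b111101101111 (decimal 3951)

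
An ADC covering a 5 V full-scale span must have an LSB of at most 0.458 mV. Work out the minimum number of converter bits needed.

Number of steps required ≥ 5 V / 0.458 mV = 10917.03.
Need 2^N ≥ 10917.03; 2^13 = 8192, 2^14 = 16384.
Minimum N = 14.

14 bits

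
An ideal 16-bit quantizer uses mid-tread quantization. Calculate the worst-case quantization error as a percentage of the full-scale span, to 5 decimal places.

0.00076 %

Rounding → worst-case error = ½ LSB = V_FS/2^17, so 100/131072 = 0.000762939 % of full scale.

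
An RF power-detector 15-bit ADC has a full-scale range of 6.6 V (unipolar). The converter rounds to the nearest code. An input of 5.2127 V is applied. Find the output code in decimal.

code 25880

With 32768 levels over 6.6 V, one step is 201.42 µV.
Input sits at 25880.266 steps above V_low.
Round → code 25880.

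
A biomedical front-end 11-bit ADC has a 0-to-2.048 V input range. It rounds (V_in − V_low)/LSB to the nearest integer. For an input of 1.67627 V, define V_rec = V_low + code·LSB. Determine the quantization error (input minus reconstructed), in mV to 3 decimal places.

One LSB is 2.048 V / 2048 = 1.000 mV.
(V_in − V_low)/LSB = (1.67627 − 0)/0.001 = 1676.2700 → code 1676 (round).
Code 1676 maps back to 0 + 1676×0.001 V = 1.676 V.
Error = 1.67627 − 1.676 = 0.00027 V = 0.270 mV.

0.270 mV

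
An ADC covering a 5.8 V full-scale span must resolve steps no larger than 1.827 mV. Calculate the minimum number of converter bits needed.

12 bits

Number of steps required ≥ 5.8 V / 1.827 mV = 3174.60.
Need 2^N ≥ 3174.60; 2^11 = 2048, 2^12 = 4096.
Minimum N = 12.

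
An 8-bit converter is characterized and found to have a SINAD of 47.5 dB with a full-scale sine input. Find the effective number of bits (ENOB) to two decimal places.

ENOB = (SINAD − 1.76) / 6.02 = (47.5 − 1.76)/6.02 = 7.598.

7.60 bits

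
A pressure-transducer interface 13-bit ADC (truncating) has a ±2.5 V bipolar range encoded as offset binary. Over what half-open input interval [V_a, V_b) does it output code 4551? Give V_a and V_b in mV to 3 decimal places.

[277.710 mV, 278.320 mV)

LSB = 5/2^13 = 0.610 mV.
V_a = V_low + 4551·LSB = 0.27771 V; V_b = V_low + 4552·LSB = 0.27832 V.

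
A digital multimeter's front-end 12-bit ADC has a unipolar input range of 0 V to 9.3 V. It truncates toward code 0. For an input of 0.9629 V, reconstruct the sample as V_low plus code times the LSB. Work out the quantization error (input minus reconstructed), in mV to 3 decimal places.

0.205 mV

Step size: 9.3 V ÷ 2^12 = 2.271 mV.
(V_in − V_low)/LSB = (0.9629 − 0)/0.00227051 = 424.0902 → code 424 (floor).
Code 424 maps back to 0 + 424×0.00227051 V = 0.96269531 V.
Difference: 0.000204688 V → 0.205 mV.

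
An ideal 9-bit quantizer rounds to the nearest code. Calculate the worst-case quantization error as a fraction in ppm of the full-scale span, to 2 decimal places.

Rounding → worst-case error = ½ LSB = V_FS/2^10, so 1e+06/1024 = 976.562 ppm of full scale.

976.56 ppm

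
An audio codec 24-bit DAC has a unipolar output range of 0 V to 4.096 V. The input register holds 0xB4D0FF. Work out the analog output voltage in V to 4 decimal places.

LSB = 4.096 V / 2^24 = 0.24 µV.
Code 0xB4D0FF = 11849983 decimal.
V_out = 0 + 11849983 × 2.44141e-07 V = 2.89306 V.

2.8931 V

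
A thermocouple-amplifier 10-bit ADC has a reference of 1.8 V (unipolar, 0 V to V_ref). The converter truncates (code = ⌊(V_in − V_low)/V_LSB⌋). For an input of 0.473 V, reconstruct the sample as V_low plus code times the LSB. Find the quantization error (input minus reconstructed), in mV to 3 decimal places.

Step size: 1.8 V ÷ 2^10 = 1.758 mV.
(0.473 − 0)/0.00175781 = 269.0844; ⌊·⌋ gives code 269.
Code 269 maps back to 0 + 269×0.00175781 V = 0.47285156 V.
V_in − V_rec = 0.000148437 V = 0.148 mV.

0.148 mV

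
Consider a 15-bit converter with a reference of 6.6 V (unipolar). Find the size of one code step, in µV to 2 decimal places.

Full-scale span = 6.6 V.
LSB = 6.6 / 2^15 = 6.6 / 32768 = 0.000201416 V = 201.42 µV.

201.42 µV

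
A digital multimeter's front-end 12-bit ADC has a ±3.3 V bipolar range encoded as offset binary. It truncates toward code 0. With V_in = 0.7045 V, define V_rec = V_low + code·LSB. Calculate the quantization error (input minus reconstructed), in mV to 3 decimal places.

LSB = 6.6/2^12 = 1.611 mV.
Scaled input = 2485.2170 LSBs, so code = 2485.
Reconstructed: 0.70415039 V.
Difference: 0.000349609 V → 0.350 mV.

0.350 mV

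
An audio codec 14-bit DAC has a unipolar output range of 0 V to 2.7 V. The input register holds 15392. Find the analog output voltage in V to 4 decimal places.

2.5365 V

LSB = 2.7 V / 2^14 = 164.79 µV.
V_out = 0 + 15392 × 0.000164795 V = 2.53652 V.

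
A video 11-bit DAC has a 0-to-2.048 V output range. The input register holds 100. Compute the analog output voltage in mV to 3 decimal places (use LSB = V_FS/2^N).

100.000 mV

LSB = 2.048 V / 2^11 = 1.000 mV.
V_out = 0 + 100 × 0.001 V = 0.1 V.
= 100.000 mV.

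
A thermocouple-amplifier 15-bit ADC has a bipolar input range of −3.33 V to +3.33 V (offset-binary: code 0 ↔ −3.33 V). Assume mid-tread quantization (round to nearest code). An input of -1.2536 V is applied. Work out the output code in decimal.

With 32768 levels over 6.66 V, one step is 203.25 µV.
(V_in − V_low)/LSB = (-1.2536 − (−3.33)) / 0.000203247 = 10216.137.
So the output code is 10216.

code 10216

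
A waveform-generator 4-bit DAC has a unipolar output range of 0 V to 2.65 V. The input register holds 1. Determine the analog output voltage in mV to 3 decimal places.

165.625 mV

LSB = 2.65 V / 2^4 = 165.625 mV.
V_out = 0 + 1 × 0.165625 V = 0.165625 V.
= 165.625 mV.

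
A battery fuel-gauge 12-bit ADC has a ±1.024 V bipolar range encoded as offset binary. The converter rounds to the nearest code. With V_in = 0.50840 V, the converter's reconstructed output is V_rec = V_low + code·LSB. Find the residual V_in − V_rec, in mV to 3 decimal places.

Step size: 2.048 V ÷ 2^12 = 0.500 mV.
Scaled input = 3064.8000 LSBs, so code = 3065.
Code 3065 maps back to (−1.024) + 3065×0.0005 V = 0.5085 V.
Difference: -0.0001 V → -0.100 mV.

-0.100 mV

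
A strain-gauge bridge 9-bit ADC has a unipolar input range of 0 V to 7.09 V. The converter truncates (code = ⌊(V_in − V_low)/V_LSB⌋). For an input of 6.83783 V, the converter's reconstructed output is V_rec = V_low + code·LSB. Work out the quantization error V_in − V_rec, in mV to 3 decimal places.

10.935 mV

Step size: 7.09 V ÷ 2^9 = 13.848 mV.
(6.83783 − 0)/0.0138477 = 493.7897; ⌊·⌋ gives code 493.
Code 493 maps back to 0 + 493×0.0138477 V = 6.8268945 V.
V_in − V_rec = 0.0109355 V = 10.935 mV.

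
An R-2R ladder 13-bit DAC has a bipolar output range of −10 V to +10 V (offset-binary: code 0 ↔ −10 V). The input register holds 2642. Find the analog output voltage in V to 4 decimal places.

-3.5498 V

LSB = 20 V / 2^13 = 2.441 mV.
V_out = (−10) + 2642 × 0.00244141 V = -3.5498 V.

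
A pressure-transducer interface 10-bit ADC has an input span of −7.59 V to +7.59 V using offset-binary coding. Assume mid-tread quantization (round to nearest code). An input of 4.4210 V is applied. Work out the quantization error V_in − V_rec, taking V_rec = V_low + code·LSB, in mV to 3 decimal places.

3.383 mV

One LSB is 15.18 V / 1024 = 14.824 mV.
Scaled input = 810.2282 LSBs, so code = 810.
Reconstructed: 4.4176172 V.
V_in − V_rec = 0.00338281 V = 3.383 mV.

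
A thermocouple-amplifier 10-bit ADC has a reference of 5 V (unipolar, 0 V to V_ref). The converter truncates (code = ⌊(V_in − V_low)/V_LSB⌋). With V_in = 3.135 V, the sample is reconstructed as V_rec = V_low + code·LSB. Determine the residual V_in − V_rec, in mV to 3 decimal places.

0.234 mV

One LSB is 5 V / 1024 = 4.883 mV.
(3.135 − 0)/0.00488281 = 642.0480; ⌊·⌋ gives code 642.
Code 642 maps back to 0 + 642×0.00488281 V = 3.1347656 V.
Difference: 0.000234375 V → 0.234 mV.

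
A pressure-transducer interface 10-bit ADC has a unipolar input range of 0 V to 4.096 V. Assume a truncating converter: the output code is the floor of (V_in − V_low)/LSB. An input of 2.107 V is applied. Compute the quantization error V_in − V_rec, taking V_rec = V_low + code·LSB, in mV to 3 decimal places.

3.000 mV

One LSB is 4.096 V / 1024 = 4.000 mV.
(V_in − V_low)/LSB = (2.107 − 0)/0.004 = 526.7500 → code 526 (floor).
V_rec = 0 + 526·0.004 = 2.104 V.
Error = 2.107 − 2.104 = 0.003 V = 3.000 mV.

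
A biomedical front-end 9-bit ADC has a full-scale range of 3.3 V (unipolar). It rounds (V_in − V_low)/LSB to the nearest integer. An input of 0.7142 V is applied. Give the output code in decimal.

LSB = 3.3 V / 512 = 6.445 mV.
(0.7142 − 0) / 0.00644531 = 110.809 LSBs.
round(110.809) = 111.

code 111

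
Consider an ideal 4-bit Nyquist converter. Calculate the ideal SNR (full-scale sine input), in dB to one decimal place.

SNR ≈ 6.02·N + 1.76 dB = 6.02·4 + 1.76 = 25.84 dB.

25.8 dB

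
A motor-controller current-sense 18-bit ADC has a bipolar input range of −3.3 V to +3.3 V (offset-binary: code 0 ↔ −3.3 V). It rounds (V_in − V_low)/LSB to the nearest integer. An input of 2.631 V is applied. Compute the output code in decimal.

LSB = 6.6 V / 262144 = 25.18 µV.
(V_in − V_low)/LSB = (2.631 − (−3.3)) / 2.5177e-05 = 235572.131.
So the output code is 235572.

code 235572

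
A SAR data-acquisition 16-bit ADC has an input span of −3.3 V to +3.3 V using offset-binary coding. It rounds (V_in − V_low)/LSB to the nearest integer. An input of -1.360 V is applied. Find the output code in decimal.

code 19264

Full-scale span = 6.6 V; LSB = 6.6/2^16 = 100.71 µV.
Input sits at 19263.612 steps above V_low.
round(19263.612) = 19264.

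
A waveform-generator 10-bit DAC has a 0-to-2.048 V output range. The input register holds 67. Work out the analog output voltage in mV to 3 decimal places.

134.000 mV

LSB = 2.048 V / 2^10 = 2.000 mV.
V_out = 0 + 67 × 0.002 V = 0.134 V.
= 134.000 mV.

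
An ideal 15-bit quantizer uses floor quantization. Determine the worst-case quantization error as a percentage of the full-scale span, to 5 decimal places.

Truncating → worst-case error = 1 LSB = V_FS/2^15, so 100/32768 = 0.00305176 % of full scale.

0.00305 %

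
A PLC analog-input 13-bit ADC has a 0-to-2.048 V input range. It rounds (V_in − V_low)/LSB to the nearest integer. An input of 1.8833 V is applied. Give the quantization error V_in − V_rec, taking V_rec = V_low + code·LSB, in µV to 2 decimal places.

One LSB is 2.048 V / 8192 = 250.00 µV.
Scaled input = 7533.2000 LSBs, so code = 7533.
V_rec = 0 + 7533·0.00025 = 1.88325 V.
Difference: 5e-05 V → 50.00 µV.

50.00 µV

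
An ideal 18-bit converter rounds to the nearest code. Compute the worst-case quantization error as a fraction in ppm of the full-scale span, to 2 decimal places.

1.91 ppm

Rounding → worst-case error = ½ LSB = V_FS/2^19, so 1e+06/524288 = 1.90735 ppm of full scale.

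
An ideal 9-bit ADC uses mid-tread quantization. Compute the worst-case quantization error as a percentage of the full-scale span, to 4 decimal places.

0.0977 %

Rounding → worst-case error = ½ LSB = V_FS/2^10, so 100/1024 = 0.0976562 % of full scale.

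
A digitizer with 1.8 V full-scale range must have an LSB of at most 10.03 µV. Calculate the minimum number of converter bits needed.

18 bits

Number of steps required ≥ 1.8 V / 10.03 µV = 179461.62.
Need 2^N ≥ 179461.62; 2^17 = 131072, 2^18 = 262144.
Minimum N = 18.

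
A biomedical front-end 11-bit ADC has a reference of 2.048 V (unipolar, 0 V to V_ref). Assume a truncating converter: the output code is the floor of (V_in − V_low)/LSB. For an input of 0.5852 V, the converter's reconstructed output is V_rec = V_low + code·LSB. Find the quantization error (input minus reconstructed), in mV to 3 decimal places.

0.200 mV

Step size: 2.048 V ÷ 2^11 = 1.000 mV.
Scaled input = 585.2000 LSBs, so code = 585.
Reconstructed: 0.585 V.
V_in − V_rec = 0.0002 V = 0.200 mV.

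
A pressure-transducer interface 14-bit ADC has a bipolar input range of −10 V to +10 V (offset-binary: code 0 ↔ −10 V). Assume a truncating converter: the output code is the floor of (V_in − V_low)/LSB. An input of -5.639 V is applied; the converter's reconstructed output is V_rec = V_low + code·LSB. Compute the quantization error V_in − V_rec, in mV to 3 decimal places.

0.648 mV

One LSB is 20 V / 16384 = 1.221 mV.
(-5.639 − (−10))/0.0012207 = 3572.5312; ⌊·⌋ gives code 3572.
V_rec = (−10) + 3572·0.0012207 = -5.6396484 V.
Difference: 0.000648438 V → 0.648 mV.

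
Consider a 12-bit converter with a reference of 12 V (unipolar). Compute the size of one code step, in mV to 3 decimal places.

2.930 mV

Full-scale span = 12 V.
LSB = 12 / 2^12 = 12 / 4096 = 0.00292969 V = 2.930 mV.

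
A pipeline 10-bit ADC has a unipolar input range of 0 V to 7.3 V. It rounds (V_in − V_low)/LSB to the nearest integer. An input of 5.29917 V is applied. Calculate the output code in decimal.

With 1024 levels over 7.3 V, one step is 7.129 mV.
(V_in − V_low)/LSB = (5.29917 − 0) / 0.00712891 = 743.336.
So the output code is 743.

code 743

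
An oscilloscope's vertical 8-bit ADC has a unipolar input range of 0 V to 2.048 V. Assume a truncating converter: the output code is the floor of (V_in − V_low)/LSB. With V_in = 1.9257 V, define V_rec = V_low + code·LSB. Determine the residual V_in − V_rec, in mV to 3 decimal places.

Step size: 2.048 V ÷ 2^8 = 8.000 mV.
(V_in − V_low)/LSB = (1.9257 − 0)/0.008 = 240.7125 → code 240 (floor).
V_rec = 0 + 240·0.008 = 1.92 V.
Error = 1.9257 − 1.92 = 0.0057 V = 5.700 mV.

5.700 mV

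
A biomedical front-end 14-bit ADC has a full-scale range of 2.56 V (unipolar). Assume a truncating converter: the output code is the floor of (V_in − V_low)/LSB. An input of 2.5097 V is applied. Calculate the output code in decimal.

LSB = 2.56 V / 16384 = 156.25 µV.
(V_in − V_low)/LSB = (2.5097 − 0) / 0.00015625 = 16062.080.
Floor → code 16062.

code 16062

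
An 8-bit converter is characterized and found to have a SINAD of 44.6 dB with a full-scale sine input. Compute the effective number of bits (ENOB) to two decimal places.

ENOB = (SINAD − 1.76) / 6.02 = (44.6 − 1.76)/6.02 = 7.116.

7.12 bits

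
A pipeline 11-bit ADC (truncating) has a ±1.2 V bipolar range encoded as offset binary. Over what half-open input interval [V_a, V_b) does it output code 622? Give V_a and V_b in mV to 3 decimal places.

[-471.094 mV, -469.922 mV)

LSB = 2.4/2^11 = 1.172 mV.
V_a = V_low + 622·LSB = -0.471094 V; V_b = V_low + 623·LSB = -0.469922 V.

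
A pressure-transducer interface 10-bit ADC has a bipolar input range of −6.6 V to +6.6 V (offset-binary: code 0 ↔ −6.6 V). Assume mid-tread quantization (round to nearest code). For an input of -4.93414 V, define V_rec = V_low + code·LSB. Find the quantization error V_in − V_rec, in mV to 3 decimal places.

LSB = 13.2/2^10 = 12.891 mV.
(V_in − V_low)/LSB = (-4.93414 − (−6.6))/0.0128906 = 129.2304 → code 129 (round).
V_rec = (−6.6) + 129·0.0128906 = -4.9371094 V.
Error = -4.93414 − (−4.9371094) = 0.00296937 V = 2.969 mV.

2.969 mV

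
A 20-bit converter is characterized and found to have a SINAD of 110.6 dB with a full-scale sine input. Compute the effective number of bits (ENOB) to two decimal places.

18.08 bits

ENOB = (SINAD − 1.76) / 6.02 = (110.6 − 1.76)/6.02 = 18.080.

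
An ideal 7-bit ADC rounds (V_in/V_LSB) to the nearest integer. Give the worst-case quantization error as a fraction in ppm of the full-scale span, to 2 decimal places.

Rounding → worst-case error = ½ LSB = V_FS/2^8, so 1e+06/256 = 3906.25 ppm of full scale.

3906.25 ppm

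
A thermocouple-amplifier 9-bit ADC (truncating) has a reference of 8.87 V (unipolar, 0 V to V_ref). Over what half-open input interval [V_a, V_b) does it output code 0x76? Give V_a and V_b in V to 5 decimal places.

LSB = 8.87/2^9 = 17.324 mV.
Code 0x76 = 118 decimal.
V_a = V_low + 118·LSB = 2.04426 V; V_b = V_low + 119·LSB = 2.06158 V.

[2.04426 V, 2.06158 V)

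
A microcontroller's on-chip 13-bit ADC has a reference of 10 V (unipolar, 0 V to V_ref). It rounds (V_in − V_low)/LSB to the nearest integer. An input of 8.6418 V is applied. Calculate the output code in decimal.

With 8192 levels over 10 V, one step is 1.221 mV.
Input sits at 7079.363 steps above V_low.
round(7079.363) = 7079.

code 7079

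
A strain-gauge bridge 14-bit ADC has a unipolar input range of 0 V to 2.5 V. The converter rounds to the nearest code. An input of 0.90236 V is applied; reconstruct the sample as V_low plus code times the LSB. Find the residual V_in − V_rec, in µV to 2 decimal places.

-44.79 µV

LSB = 2.5/2^14 = 152.59 µV.
(0.90236 − 0)/0.000152588 = 5913.7065; round gives code 5914.
Reconstructed: 0.90240479 V.
Error = 0.90236 − 0.90240479 = -4.47852e-05 V = -44.79 µV.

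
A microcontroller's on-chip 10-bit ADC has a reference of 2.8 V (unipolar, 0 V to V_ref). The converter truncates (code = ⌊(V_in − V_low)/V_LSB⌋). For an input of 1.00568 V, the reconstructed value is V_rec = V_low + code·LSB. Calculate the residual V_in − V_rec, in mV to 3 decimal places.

One LSB is 2.8 V / 1024 = 2.734 mV.
(1.00568 − 0)/0.00273437 = 367.7915; ⌊·⌋ gives code 367.
Reconstructed: 1.0035156 V.
V_in − V_rec = 0.00216438 V = 2.164 mV.

2.164 mV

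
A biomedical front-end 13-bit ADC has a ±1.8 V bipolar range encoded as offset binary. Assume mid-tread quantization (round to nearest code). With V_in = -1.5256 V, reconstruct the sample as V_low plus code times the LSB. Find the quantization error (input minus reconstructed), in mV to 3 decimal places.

0.181 mV

LSB = 3.6/2^13 = 439.45 µV.
(V_in − V_low)/LSB = (-1.5256 − (−1.8))/0.000439453 = 624.4124 → code 624 (round).
V_rec = (−1.8) + 624·0.000439453 = -1.5257813 V.
Error = -1.5256 − (−1.5257813) = 0.00018125 V = 0.181 mV.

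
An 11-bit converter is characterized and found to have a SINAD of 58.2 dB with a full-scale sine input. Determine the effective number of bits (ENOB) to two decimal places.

9.38 bits

ENOB = (SINAD − 1.76) / 6.02 = (58.2 − 1.76)/6.02 = 9.375.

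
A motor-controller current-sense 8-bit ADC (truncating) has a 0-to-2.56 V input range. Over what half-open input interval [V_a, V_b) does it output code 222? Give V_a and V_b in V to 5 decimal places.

LSB = 2.56/2^8 = 10.000 mV.
V_a = V_low + 222·LSB = 2.22 V; V_b = V_low + 223·LSB = 2.23 V.

[2.22000 V, 2.23000 V)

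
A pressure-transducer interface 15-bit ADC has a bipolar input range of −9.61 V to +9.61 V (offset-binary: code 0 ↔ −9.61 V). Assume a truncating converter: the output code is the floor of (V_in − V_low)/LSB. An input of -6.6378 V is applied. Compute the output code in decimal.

Full-scale span = 19.22 V; LSB = 19.22/2^15 = 0.587 mV.
Input sits at 5067.276 steps above V_low.
Floor → code 5067.

code 5067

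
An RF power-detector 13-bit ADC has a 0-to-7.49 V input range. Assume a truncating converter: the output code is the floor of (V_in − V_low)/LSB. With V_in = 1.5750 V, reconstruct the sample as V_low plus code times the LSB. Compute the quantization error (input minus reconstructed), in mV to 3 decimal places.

Step size: 7.49 V ÷ 2^13 = 0.914 mV.
Scaled input = 1722.6168 LSBs, so code = 1722.
Reconstructed: 1.574436 V.
Error = 1.5750 − 1.574436 = 0.000563965 V = 0.564 mV.

0.564 mV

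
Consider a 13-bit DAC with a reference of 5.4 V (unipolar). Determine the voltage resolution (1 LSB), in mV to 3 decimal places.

0.659 mV

Full-scale span = 5.4 V.
LSB = 5.4 / 2^13 = 5.4 / 8192 = 0.00065918 V = 0.659 mV.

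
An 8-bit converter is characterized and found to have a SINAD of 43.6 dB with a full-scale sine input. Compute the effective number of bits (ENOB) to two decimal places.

ENOB = (SINAD − 1.76) / 6.02 = (43.6 − 1.76)/6.02 = 6.950.

6.95 bits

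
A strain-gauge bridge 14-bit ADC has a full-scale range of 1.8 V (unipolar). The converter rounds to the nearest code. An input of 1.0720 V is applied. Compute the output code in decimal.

Full-scale span = 1.8 V; LSB = 1.8/2^14 = 109.86 µV.
Input sits at 9757.582 steps above V_low.
So the output code is 9758.

code 9758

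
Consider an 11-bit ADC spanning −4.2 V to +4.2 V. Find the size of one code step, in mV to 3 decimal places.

4.102 mV

Full-scale span = 8.4 V.
LSB = 8.4 / 2^11 = 8.4 / 2048 = 0.00410156 V = 4.102 mV.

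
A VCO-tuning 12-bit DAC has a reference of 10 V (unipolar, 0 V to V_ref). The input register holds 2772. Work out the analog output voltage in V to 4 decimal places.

6.7676 V

LSB = 10 V / 2^12 = 2.441 mV.
V_out = 0 + 2772 × 0.00244141 V = 6.76758 V.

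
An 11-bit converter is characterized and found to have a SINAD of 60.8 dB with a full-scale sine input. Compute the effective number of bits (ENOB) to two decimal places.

ENOB = (SINAD − 1.76) / 6.02 = (60.8 − 1.76)/6.02 = 9.807.

9.81 bits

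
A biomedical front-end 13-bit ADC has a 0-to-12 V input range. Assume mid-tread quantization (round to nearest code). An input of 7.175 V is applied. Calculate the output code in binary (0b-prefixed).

With 8192 levels over 12 V, one step is 1.465 mV.
(V_in − V_low)/LSB = (7.175 − 0) / 0.00146484 = 4898.133.
So the output code is 4898.
In binary (0b-prefixed): 0b1001100100010.

code 0b1001100100010 (decimal 4898)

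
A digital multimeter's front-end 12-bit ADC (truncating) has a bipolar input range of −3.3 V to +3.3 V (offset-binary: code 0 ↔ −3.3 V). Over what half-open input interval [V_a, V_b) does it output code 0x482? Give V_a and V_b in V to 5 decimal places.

LSB = 6.6/2^12 = 1.611 mV.
Code 0x482 = 1154 decimal.
V_a = V_low + 1154·LSB = -1.44053 V; V_b = V_low + 1155·LSB = -1.43892 V.

[-1.44053 V, -1.43892 V)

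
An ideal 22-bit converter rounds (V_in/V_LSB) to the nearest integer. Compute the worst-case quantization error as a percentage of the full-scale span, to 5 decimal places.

Rounding → worst-case error = ½ LSB = V_FS/2^23, so 100/8388608 = 1.19209e-05 % of full scale.

0.00001 %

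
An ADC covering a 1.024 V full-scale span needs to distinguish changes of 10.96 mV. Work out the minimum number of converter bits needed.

Number of steps required ≥ 1.024 V / 10.96 mV = 93.43.
Need 2^N ≥ 93.43; 2^6 = 64, 2^7 = 128.
Minimum N = 7.

7 bits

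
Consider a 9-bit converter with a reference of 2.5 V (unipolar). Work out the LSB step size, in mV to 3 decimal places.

4.883 mV

Full-scale span = 2.5 V.
LSB = 2.5 / 2^9 = 2.5 / 512 = 0.00488281 V = 4.883 mV.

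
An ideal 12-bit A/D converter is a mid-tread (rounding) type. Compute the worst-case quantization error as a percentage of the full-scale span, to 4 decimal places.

0.0122 %

Rounding → worst-case error = ½ LSB = V_FS/2^13, so 100/8192 = 0.012207 % of full scale.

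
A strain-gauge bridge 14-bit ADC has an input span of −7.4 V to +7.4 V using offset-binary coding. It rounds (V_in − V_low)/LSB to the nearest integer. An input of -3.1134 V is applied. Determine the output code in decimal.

code 4745

LSB = 14.8 V / 16384 = 0.903 mV.
Input sits at 4745.382 steps above V_low.
So the output code is 4745.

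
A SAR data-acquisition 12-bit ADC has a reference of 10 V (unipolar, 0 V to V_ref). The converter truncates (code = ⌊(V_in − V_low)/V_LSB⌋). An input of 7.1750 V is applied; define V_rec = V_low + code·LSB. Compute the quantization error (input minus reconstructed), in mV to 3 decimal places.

2.148 mV

One LSB is 10 V / 4096 = 2.441 mV.
(7.1750 − 0)/0.00244141 = 2938.8800; ⌊·⌋ gives code 2938.
V_rec = 0 + 2938·0.00244141 = 7.1728516 V.
V_in − V_rec = 0.00214844 V = 2.148 mV.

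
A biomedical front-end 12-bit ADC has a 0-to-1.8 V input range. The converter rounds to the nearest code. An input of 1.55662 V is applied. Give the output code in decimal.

With 4096 levels over 1.8 V, one step is 439.45 µV.
Input sits at 3542.175 steps above V_low.
round(3542.175) = 3542.

code 3542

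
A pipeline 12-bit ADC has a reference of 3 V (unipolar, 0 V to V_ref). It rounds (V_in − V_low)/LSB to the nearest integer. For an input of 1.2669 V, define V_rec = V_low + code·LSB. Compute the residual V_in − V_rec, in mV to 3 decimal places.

Step size: 3 V ÷ 2^12 = 0.732 mV.
(V_in − V_low)/LSB = (1.2669 − 0)/0.000732422 = 1729.7408 → code 1730 (round).
Reconstructed: 1.2670898 V.
Difference: -0.000189844 V → -0.190 mV.

-0.190 mV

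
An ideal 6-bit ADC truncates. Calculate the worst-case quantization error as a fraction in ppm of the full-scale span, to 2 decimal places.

Truncating → worst-case error = 1 LSB = V_FS/2^6, so 1e+06/64 = 15625 ppm of full scale.

15625.00 ppm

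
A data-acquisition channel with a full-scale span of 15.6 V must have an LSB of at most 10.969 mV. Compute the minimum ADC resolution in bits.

11 bits

Number of steps required ≥ 15.6 V / 10.969 mV = 1422.19.
Need 2^N ≥ 1422.19; 2^10 = 1024, 2^11 = 2048.
Minimum N = 11.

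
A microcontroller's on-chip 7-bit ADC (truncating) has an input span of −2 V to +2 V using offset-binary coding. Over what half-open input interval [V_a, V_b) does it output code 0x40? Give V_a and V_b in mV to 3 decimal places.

[0.000 mV, 31.250 mV)

LSB = 4/2^7 = 31.250 mV.
Code 0x40 = 64 decimal.
V_a = V_low + 64·LSB = 0 V; V_b = V_low + 65·LSB = 0.03125 V.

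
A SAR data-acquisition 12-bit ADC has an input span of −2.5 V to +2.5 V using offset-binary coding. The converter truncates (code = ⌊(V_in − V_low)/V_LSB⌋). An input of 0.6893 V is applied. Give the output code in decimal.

Full-scale span = 5 V; LSB = 5/2^12 = 1.221 mV.
(V_in − V_low)/LSB = (0.6893 − (−2.5)) / 0.0012207 = 2612.675.
So the output code is 2612.

code 2612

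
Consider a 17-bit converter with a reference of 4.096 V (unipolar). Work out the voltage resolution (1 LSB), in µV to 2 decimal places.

Full-scale span = 4.096 V.
LSB = 4.096 / 2^17 = 4.096 / 131072 = 3.125e-05 V = 31.25 µV.

31.25 µV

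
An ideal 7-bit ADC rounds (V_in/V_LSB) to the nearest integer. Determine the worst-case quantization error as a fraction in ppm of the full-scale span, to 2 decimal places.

3906.25 ppm

Rounding → worst-case error = ½ LSB = V_FS/2^8, so 1e+06/256 = 3906.25 ppm of full scale.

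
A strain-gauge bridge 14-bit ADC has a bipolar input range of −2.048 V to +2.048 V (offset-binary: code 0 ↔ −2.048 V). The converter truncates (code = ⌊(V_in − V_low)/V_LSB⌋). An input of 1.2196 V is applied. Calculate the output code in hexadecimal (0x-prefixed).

With 16384 levels over 4.096 V, one step is 250.00 µV.
(V_in − V_low)/LSB = (1.2196 − (−2.048)) / 0.00025 = 13070.400.
So the output code is 13070.
In hexadecimal (0x-prefixed): 0x330E.

code 0x330E (decimal 13070)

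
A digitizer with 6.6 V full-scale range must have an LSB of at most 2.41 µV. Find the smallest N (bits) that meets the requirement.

22 bits

Number of steps required ≥ 6.6 V / 2.41 µV = 2738589.21.
Need 2^N ≥ 2738589.21; 2^21 = 2097152, 2^22 = 4194304.
Minimum N = 22.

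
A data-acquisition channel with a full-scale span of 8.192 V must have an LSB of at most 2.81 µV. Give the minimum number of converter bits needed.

Number of steps required ≥ 8.192 V / 2.81 µV = 2915302.49.
Need 2^N ≥ 2915302.49; 2^21 = 2097152, 2^22 = 4194304.
Minimum N = 22.

22 bits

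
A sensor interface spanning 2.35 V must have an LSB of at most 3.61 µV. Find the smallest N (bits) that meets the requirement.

Number of steps required ≥ 2.35 V / 3.61 µV = 650969.53.
Need 2^N ≥ 650969.53; 2^19 = 524288, 2^20 = 1048576.
Minimum N = 20.

20 bits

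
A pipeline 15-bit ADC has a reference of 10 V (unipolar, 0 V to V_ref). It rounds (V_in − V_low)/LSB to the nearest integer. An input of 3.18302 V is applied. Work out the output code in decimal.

code 10430

Full-scale span = 10 V; LSB = 10/2^15 = 305.18 µV.
(3.18302 − 0) / 0.000305176 = 10430.120 LSBs.
Round → code 10430.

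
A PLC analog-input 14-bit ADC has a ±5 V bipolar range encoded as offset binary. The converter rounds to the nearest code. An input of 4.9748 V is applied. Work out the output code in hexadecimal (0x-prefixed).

code 0x3FD7 (decimal 16343)

With 16384 levels over 10 V, one step is 0.610 mV.
(V_in − V_low)/LSB = (4.9748 − (−5)) / 0.000610352 = 16342.712.
round(16342.712) = 16343.
In hexadecimal (0x-prefixed): 0x3FD7.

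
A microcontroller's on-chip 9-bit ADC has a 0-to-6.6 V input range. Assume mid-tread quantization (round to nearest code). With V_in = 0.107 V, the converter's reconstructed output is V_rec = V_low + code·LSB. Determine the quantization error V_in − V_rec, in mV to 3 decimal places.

3.875 mV

Step size: 6.6 V ÷ 2^9 = 12.891 mV.
(0.107 − 0)/0.0128906 = 8.3006; round gives code 8.
Code 8 maps back to 0 + 8×0.0128906 V = 0.103125 V.
Difference: 0.003875 V → 3.875 mV.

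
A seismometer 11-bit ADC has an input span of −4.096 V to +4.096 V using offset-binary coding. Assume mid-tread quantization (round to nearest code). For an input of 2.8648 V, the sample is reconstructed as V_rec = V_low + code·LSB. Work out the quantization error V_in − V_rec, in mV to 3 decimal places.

0.800 mV

One LSB is 8.192 V / 2048 = 4.000 mV.
Scaled input = 1740.2000 LSBs, so code = 1740.
V_rec = (−4.096) + 1740·0.004 = 2.864 V.
V_in − V_rec = 0.0008 V = 0.800 mV.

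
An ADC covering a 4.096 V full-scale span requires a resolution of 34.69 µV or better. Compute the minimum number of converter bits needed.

17 bits

Number of steps required ≥ 4.096 V / 34.69 µV = 118074.37.
Need 2^N ≥ 118074.37; 2^16 = 65536, 2^17 = 131072.
Minimum N = 17.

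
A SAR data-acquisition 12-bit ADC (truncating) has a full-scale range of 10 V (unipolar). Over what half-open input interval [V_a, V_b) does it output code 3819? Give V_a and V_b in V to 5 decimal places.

[9.32373 V, 9.32617 V)

LSB = 10/2^12 = 2.441 mV.
V_a = V_low + 3819·LSB = 9.32373 V; V_b = V_low + 3820·LSB = 9.32617 V.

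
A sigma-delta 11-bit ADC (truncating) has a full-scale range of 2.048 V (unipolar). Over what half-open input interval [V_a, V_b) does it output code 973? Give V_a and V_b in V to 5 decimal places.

[0.97300 V, 0.97400 V)

LSB = 2.048/2^11 = 1.000 mV.
V_a = V_low + 973·LSB = 0.973 V; V_b = V_low + 974·LSB = 0.974 V.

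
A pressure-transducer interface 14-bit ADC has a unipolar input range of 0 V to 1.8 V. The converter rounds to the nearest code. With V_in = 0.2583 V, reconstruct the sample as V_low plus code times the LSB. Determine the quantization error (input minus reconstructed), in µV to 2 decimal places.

LSB = 1.8/2^14 = 109.86 µV.
(0.2583 − 0)/0.000109863 = 2351.1040; round gives code 2351.
Reconstructed: 0.25828857 V.
Difference: 1.14258e-05 V → 11.43 µV.

11.43 µV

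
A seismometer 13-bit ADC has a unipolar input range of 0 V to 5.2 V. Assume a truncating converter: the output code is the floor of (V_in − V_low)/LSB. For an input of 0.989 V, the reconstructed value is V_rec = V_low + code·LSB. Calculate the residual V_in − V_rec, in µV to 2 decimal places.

35.16 µV

Step size: 5.2 V ÷ 2^13 = 0.635 mV.
(V_in − V_low)/LSB = (0.989 − 0)/0.000634766 = 1558.0554 → code 1558 (floor).
V_rec = 0 + 1558·0.000634766 = 0.98896484 V.
Difference: 3.51562e-05 V → 35.16 µV.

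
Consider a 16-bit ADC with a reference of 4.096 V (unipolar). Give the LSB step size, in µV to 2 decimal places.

Full-scale span = 4.096 V.
LSB = 4.096 / 2^16 = 4.096 / 65536 = 6.25e-05 V = 62.50 µV.

62.50 µV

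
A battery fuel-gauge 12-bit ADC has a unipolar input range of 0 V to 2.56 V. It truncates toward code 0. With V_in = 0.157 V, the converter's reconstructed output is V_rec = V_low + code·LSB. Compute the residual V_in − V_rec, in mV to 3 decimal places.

0.125 mV

Step size: 2.56 V ÷ 2^12 = 0.625 mV.
Scaled input = 251.2000 LSBs, so code = 251.
Reconstructed: 0.156875 V.
Difference: 0.000125 V → 0.125 mV.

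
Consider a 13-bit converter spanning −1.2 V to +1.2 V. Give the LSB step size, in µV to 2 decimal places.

Full-scale span = 2.4 V.
LSB = 2.4 / 2^13 = 2.4 / 8192 = 0.000292969 V = 292.97 µV.

292.97 µV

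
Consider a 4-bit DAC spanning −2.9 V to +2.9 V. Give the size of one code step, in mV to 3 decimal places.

362.500 mV

Full-scale span = 5.8 V.
LSB = 5.8 / 2^4 = 5.8 / 16 = 0.3625 V = 362.500 mV.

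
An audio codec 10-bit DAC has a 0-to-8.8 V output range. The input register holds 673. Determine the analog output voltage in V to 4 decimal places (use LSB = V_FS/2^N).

LSB = 8.8 V / 2^10 = 8.594 mV.
V_out = 0 + 673 × 0.00859375 V = 5.78359 V.

5.7836 V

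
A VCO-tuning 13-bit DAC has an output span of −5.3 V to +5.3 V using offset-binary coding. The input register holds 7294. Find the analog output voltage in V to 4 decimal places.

LSB = 10.6 V / 2^13 = 1.294 mV.
V_out = (−5.3) + 7294 × 0.00129395 V = 4.13804 V.

4.1380 V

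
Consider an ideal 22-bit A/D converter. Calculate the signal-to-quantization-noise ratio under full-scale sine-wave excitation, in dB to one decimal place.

SNR ≈ 6.02·N + 1.76 dB = 6.02·22 + 1.76 = 134.20 dB.

134.2 dB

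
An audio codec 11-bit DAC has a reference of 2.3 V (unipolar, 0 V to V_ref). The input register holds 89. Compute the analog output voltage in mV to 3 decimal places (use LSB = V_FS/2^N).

LSB = 2.3 V / 2^11 = 1.123 mV.
V_out = 0 + 89 × 0.00112305 V = 0.0999512 V.
= 99.951 mV.

99.951 mV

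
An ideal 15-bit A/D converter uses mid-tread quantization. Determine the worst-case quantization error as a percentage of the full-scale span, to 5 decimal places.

0.00153 %

Rounding → worst-case error = ½ LSB = V_FS/2^16, so 100/65536 = 0.00152588 % of full scale.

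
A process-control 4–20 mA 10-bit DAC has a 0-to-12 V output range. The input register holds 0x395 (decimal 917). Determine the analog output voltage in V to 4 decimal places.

10.7461 V

LSB = 12 V / 2^10 = 11.719 mV.
Code 0x395 = 917 decimal.
V_out = 0 + 917 × 0.0117188 V = 10.7461 V.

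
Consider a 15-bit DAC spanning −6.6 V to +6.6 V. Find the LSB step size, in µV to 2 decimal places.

402.83 µV

Full-scale span = 13.2 V.
LSB = 13.2 / 2^15 = 13.2 / 32768 = 0.000402832 V = 402.83 µV.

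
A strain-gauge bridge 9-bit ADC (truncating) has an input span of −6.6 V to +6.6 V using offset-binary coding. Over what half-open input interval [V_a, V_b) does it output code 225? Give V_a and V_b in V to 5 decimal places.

LSB = 13.2/2^9 = 25.781 mV.
V_a = V_low + 225·LSB = -0.799219 V; V_b = V_low + 226·LSB = -0.773438 V.

[-0.79922 V, -0.77344 V)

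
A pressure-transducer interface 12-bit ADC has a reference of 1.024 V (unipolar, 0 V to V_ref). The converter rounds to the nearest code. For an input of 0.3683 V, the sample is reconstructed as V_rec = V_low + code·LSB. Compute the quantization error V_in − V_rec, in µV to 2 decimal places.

50.00 µV

LSB = 1.024/2^12 = 250.00 µV.
(0.3683 − 0)/0.00025 = 1473.2000; round gives code 1473.
Code 1473 maps back to 0 + 1473×0.00025 V = 0.36825 V.
Error = 0.3683 − 0.36825 = 5e-05 V = 50.00 µV.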